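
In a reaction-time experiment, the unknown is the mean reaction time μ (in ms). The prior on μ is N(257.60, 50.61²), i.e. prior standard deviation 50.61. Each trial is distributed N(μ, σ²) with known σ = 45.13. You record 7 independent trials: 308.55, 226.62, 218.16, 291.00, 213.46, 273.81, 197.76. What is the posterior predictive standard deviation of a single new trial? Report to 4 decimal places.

47.9374

For Normal data with known variance σ², a Normal(μ₀, σ₀²) prior on μ is conjugate. Posterior precision = 1/σ₀² + n/σ²; posterior mean is the precision-weighted average of μ₀ and x̄.
σ₀² = 50.61² = 2561.3721, σ² = 45.13² = 2036.7169; σ² + n·σ₀² = 2036.7169 + 7·2561.3721 = 19966.3216.
Posterior precision = 1/σ₀² + n/σ² = 1/2561.3721 + 7/2036.7169 = (σ² + n·σ₀²)/(σ₀²σ²) = 19966.3216/(2561.3721·2036.7169); posterior variance σₙ² = σ₀²σ²/(σ² + n·σ₀²) = 2561.3721·2036.7169/19966.3216 = 261.279466.
Predictive variance for one new observation = σₙ² + σ² = 2561.3721·2036.7169/19966.3216 + 2036.7169 = σ²·(σ₀² + 19966.3216)/19966.3216 = 2036.7169·22527.6937/19966.3216 = 2297.996366; SD = √(2036.7169·22527.6937/19966.3216) = 47.9374.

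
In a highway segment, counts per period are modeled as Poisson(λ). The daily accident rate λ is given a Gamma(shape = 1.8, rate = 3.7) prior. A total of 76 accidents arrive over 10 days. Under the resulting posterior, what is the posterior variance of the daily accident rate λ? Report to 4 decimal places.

With a Gamma(shape α, rate β) prior, the Poisson likelihood is conjugate: the posterior is Gamma(α + ΣXᵢ, β + n).
Posterior: Gamma(α+S, β+n) = Gamma(1.8+76, 3.7+10) = Gamma(77.8, 13.7).
Var = α/β² = 77.8/13.7² = 0.4145.

0.4145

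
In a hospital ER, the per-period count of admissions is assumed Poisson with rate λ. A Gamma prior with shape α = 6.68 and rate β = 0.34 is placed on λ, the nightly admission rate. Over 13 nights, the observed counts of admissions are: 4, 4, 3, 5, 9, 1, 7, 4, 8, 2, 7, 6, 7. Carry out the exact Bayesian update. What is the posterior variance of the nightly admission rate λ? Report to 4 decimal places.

With a Gamma(shape α, rate β) prior, the Poisson likelihood is conjugate: the posterior is Gamma(α + ΣXᵢ, β + n).
Sum of counts S = 67 over n = 13 nights.
Posterior: Gamma(α+S, β+n) = Gamma(6.68+67, 0.34+13) = Gamma(73.68, 13.34).
Var = α/β² = 73.68/13.34² = 0.4140.

0.4140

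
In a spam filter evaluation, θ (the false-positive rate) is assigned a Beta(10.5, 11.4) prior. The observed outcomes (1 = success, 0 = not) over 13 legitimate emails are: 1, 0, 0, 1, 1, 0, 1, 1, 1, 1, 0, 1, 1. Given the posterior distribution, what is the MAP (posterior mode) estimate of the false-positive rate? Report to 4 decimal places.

The Beta prior is conjugate to a Binomial/Bernoulli likelihood; the update adds successes to α and failures to β.
Posterior: Beta(α+k, β+n−k) = Beta(10.5+9, 11.4+4) = Beta(19.5, 15.4).
Mode of Beta(a,b) for a,b>1 is (a−1)/(a+b−2) = 18.5/32.9 = 0.5623.

0.5623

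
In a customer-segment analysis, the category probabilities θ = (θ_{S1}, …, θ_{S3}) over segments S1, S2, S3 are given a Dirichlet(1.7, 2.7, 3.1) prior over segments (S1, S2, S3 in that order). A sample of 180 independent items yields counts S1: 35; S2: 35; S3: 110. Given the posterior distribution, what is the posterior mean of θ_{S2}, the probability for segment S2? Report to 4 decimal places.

0.2011

The Dirichlet prior is conjugate to the Multinomial likelihood: each posterior αⱼ = prior αⱼ + observed count nⱼ.
Posterior concentration: (36.7, 37.7, 113.1), total = 187.5.
E[θ_{S2}|data] = α_{S2}/Σα = 37.7/187.5 = 0.2011.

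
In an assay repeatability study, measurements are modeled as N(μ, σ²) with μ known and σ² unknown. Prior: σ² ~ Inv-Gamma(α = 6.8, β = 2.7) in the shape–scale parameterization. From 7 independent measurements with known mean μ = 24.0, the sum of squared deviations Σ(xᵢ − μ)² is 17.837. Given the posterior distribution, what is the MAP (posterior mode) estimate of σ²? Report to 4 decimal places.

1.0282

With known mean μ and an Inverse-Gamma(α, β) prior on σ², the Normal likelihood is conjugate: posterior is Inv-Gamma(α + n/2, β + Σ(xᵢ−μ)²/2).
Posterior: Inv-Gamma(6.8 + 7/2, 2.7 + 17.837/2) = Inv-Gamma(10.30, 11.6185).
Mode = β/(α+1) = 11.6185/11.30 = 1.0282.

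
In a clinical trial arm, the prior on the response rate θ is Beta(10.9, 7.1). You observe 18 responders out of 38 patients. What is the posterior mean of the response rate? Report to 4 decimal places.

The Beta prior is conjugate to a Binomial/Bernoulli likelihood; the update adds successes to α and failures to β.
Posterior: Beta(α+k, β+n−k) = Beta(10.9+18, 7.1+20) = Beta(28.9, 27.1).
Posterior mean = α/(α+β) = 28.9/56.0 = 0.5161.

0.5161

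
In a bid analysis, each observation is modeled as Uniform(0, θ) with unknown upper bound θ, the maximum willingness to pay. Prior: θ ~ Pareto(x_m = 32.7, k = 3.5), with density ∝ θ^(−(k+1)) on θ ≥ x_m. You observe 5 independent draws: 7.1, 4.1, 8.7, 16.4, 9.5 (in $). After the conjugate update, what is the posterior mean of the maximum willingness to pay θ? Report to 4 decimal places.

A Pareto(scale x_m, shape k) prior on the upper bound θ of Uniform(0, θ) is conjugate: posterior is Pareto(max(x_m, max xᵢ), k + n).
Sample maximum = 16.4; prior scale x_m = 32.7 → posterior scale = max = 32.7.
Posterior shape = 3.5 + 5 = 8.5.
E[θ|data] = k·x_m/(k−1) = 8.5·32.7/7.5 = 37.0600.

37.0600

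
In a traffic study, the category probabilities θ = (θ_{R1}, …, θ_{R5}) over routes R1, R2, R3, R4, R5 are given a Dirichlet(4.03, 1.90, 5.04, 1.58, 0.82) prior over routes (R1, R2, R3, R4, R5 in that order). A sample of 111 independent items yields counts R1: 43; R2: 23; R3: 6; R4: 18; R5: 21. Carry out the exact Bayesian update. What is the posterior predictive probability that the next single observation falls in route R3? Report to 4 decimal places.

0.0888

The Dirichlet prior is conjugate to the Multinomial likelihood: each posterior αⱼ = prior αⱼ + observed count nⱼ.
Posterior concentration: (47.03, 24.90, 11.04, 19.58, 21.82), total = 124.37.
P(next = R3 | data) = α_{R3}/Σα = 0.0888.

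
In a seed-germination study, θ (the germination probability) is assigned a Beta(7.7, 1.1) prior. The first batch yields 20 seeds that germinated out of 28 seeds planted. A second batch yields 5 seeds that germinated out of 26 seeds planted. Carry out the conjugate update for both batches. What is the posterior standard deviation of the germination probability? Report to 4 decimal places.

The Beta prior is conjugate to a Binomial/Bernoulli likelihood; the update adds successes to α and failures to β.
After batch 1: Beta(7.7+20, 1.1+8) = Beta(27.7, 9.1).
After batch 2: Beta(27.7+5, 9.1+21) = Beta(32.7, 30.1).
Var = αβ/((α+β)²(α+β+1)) = 32.7·30.1/(62.8²·63.8) = 0.00391178; SD = √0.00391178 = 0.0625.

0.0625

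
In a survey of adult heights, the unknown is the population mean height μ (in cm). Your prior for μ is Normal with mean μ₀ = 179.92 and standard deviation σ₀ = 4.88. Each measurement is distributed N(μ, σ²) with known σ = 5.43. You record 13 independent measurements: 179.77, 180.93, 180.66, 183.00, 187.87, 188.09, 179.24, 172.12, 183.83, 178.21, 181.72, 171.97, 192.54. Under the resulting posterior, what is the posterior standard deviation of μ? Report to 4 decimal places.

1.4390

For Normal data with known variance σ², a Normal(μ₀, σ₀²) prior on μ is conjugate. Posterior precision = 1/σ₀² + n/σ²; posterior mean is the precision-weighted average of μ₀ and x̄.
σ₀² = 4.88² = 23.8144, σ² = 5.43² = 29.4849; σ² + n·σ₀² = 29.4849 + 13·23.8144 = 339.0721.
Posterior precision = 1/σ₀² + n/σ² = 1/23.8144 + 13/29.4849 = (σ² + n·σ₀²)/(σ₀²σ²) = 339.0721/(23.8144·29.4849); posterior variance σₙ² = σ₀²σ²/(σ² + n·σ₀²) = 23.8144·29.4849/339.0721 = 2.070843.
Posterior SD = √σₙ² = √(23.8144·29.4849/339.0721) = 1.4390.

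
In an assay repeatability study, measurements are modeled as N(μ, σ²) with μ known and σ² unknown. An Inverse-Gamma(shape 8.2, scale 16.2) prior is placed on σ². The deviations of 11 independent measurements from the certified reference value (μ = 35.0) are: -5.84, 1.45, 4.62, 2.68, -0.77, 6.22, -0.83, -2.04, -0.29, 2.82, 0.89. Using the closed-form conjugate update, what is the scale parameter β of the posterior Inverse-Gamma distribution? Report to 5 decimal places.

75.04765

With known mean μ and an Inverse-Gamma(α, β) prior on σ², the Normal likelihood is conjugate: posterior is Inv-Gamma(α + n/2, β + Σ(xᵢ−μ)²/2).
Σ(xᵢ−μ)² = (-5.84)² + (1.45)² + (4.62)² + (2.68)² + (-0.77)² + (6.22)² + (-0.83)² + (-2.04)² + (-0.29)² + (2.82)² + (0.89)² = 117.6953.
Posterior: Inv-Gamma(8.2 + 11/2, 16.2 + 117.6953/2) = Inv-Gamma(13.70, 75.04765).
Posterior β = 75.04765.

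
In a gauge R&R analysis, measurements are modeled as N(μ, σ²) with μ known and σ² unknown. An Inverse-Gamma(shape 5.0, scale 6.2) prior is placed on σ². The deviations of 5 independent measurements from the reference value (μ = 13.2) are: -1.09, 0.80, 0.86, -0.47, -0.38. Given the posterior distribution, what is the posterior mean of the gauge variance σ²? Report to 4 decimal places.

1.1795

With known mean μ and an Inverse-Gamma(α, β) prior on σ², the Normal likelihood is conjugate: posterior is Inv-Gamma(α + n/2, β + Σ(xᵢ−μ)²/2).
Σ(xᵢ−μ)² = (-1.09)² + (0.80)² + (0.86)² + (-0.47)² + (-0.38)² = 2.9330.
Posterior: Inv-Gamma(5.0 + 5/2, 6.2 + 2.9330/2) = Inv-Gamma(7.50, 7.66650).
E[σ²|data] = β/(α−1) = 7.66650/6.50 = 1.1795.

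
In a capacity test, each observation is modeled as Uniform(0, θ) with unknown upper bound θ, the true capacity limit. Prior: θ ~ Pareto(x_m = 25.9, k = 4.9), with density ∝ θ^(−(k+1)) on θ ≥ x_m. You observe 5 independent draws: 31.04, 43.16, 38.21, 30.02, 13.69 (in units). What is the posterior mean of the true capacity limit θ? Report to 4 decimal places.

A Pareto(scale x_m, shape k) prior on the upper bound θ of Uniform(0, θ) is conjugate: posterior is Pareto(max(x_m, max xᵢ), k + n).
Sample maximum = 43.16; prior scale x_m = 25.9 → posterior scale = max = 43.16.
Posterior shape = 4.9 + 5 = 9.9.
E[θ|data] = k·x_m/(k−1) = 9.9·43.16/8.9 = 48.0094.

48.0094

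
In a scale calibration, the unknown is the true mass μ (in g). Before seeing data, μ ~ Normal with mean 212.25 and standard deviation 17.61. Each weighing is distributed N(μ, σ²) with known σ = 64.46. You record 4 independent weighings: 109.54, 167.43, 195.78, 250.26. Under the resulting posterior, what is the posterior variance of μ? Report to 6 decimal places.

For Normal data with known variance σ², a Normal(μ₀, σ₀²) prior on μ is conjugate. Posterior precision = 1/σ₀² + n/σ²; posterior mean is the precision-weighted average of μ₀ and x̄.
σ₀² = 17.61² = 310.1121, σ² = 64.46² = 4155.0916; σ² + n·σ₀² = 4155.0916 + 4·310.1121 = 5395.54.
Posterior precision = 1/σ₀² + n/σ² = 1/310.1121 + 4/4155.0916 = (σ² + n·σ₀²)/(σ₀²σ²) = 5395.54/(310.1121·4155.0916); posterior variance σₙ² = σ₀²σ²/(σ² + n·σ₀²) = 310.1121·4155.0916/5395.54 = 238.816538.

238.816538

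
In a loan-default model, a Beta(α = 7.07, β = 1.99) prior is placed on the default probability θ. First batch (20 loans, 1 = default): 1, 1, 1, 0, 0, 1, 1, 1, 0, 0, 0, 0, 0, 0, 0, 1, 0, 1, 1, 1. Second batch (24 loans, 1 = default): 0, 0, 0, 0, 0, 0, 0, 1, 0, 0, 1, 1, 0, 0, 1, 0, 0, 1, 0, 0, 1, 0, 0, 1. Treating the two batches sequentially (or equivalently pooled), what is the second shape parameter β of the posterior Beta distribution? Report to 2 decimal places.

28.99

The Beta prior is conjugate to a Binomial/Bernoulli likelihood; the update adds successes to α and failures to β.
After batch 1: Beta(7.07+10, 1.99+10) = Beta(17.07, 11.99).
After batch 2: Beta(17.07+7, 11.99+17) = Beta(24.07, 28.99).
Posterior β = 28.99.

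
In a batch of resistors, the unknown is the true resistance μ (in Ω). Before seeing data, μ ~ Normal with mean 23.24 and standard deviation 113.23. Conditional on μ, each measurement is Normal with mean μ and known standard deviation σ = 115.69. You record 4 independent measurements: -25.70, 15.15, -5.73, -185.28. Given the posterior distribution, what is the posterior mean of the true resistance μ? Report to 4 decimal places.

-35.1511

For Normal data with known variance σ², a Normal(μ₀, σ₀²) prior on μ is conjugate. Posterior precision = 1/σ₀² + n/σ²; posterior mean is the precision-weighted average of μ₀ and x̄.
Σxᵢ = (-25.70) + 15.15 + (-5.73) + (-185.28) = -201.56, so n·x̄ = -201.56.
σ₀² = 113.23² = 12821.0329, σ² = 115.69² = 13384.1761; σ² + n·σ₀² = 13384.1761 + 4·12821.0329 = 64668.3077.
Posterior mean = (μ₀/σ₀² + n·x̄/σ²)/(1/σ₀² + n/σ²) = (σ²·μ₀ + σ₀²·n·x̄)/(σ² + n·σ₀²) = (13384.1761·23.24 + 12821.0329·(-201.56))/64668.3077 = -2273159.13876/64668.3077 = -35.1511.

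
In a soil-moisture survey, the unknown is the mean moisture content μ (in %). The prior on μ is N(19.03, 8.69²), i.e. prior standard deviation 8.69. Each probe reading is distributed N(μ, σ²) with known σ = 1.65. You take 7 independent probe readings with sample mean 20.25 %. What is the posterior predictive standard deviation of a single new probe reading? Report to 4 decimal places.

For Normal data with known variance σ², a Normal(μ₀, σ₀²) prior on μ is conjugate. Posterior precision = 1/σ₀² + n/σ²; posterior mean is the precision-weighted average of μ₀ and x̄.
σ₀² = 8.69² = 75.5161, σ² = 1.65² = 2.7225; σ² + n·σ₀² = 2.7225 + 7·75.5161 = 531.3352.
Posterior precision = 1/σ₀² + n/σ² = 1/75.5161 + 7/2.7225 = (σ² + n·σ₀²)/(σ₀²σ²) = 531.3352/(75.5161·2.7225); posterior variance σₙ² = σ₀²σ²/(σ² + n·σ₀²) = 75.5161·2.7225/531.3352 = 0.386936.
Predictive variance for one new observation = σₙ² + σ² = 75.5161·2.7225/531.3352 + 2.7225 = σ²·(σ₀² + 531.3352)/531.3352 = 2.7225·606.8513/531.3352 = 3.109436; SD = √(2.7225·606.8513/531.3352) = 1.7634.

1.7634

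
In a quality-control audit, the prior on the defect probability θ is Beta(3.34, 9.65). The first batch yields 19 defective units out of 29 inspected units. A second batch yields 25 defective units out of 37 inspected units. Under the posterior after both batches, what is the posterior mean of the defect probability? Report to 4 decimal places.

0.5993

The Beta prior is conjugate to a Binomial/Bernoulli likelihood; the update adds successes to α and failures to β.
After batch 1: Beta(3.34+19, 9.65+10) = Beta(22.34, 19.65).
After batch 2: Beta(22.34+25, 19.65+12) = Beta(47.34, 31.65).
Posterior mean = α/(α+β) = 47.34/78.99 = 0.5993.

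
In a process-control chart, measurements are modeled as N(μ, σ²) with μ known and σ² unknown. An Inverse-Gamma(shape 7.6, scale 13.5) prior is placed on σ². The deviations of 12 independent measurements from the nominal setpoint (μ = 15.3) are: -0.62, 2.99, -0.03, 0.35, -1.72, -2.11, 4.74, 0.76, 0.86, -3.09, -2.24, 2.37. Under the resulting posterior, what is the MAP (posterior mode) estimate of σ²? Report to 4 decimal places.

3.0077

With known mean μ and an Inverse-Gamma(α, β) prior on σ², the Normal likelihood is conjugate: posterior is Inv-Gamma(α + n/2, β + Σ(xᵢ−μ)²/2).
Σ(xᵢ−μ)² = (-0.62)² + (2.99)² + (-0.03)² + (0.35)² + (-1.72)² + (-2.11)² + (4.74)² + (0.76)² + (0.86)² + (-3.09)² + (-2.24)² + (2.37)² = 60.8258.
Posterior: Inv-Gamma(7.6 + 12/2, 13.5 + 60.8258/2) = Inv-Gamma(13.60, 43.91290).
Mode = β/(α+1) = 43.91290/14.60 = 3.0077.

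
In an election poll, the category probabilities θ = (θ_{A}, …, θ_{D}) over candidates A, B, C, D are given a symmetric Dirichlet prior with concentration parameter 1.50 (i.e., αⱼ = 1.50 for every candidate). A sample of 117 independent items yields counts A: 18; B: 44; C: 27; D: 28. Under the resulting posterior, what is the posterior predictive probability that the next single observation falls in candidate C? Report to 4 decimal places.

0.2317

The Dirichlet prior is conjugate to the Multinomial likelihood: each posterior αⱼ = prior αⱼ + observed count nⱼ.
Posterior concentration: (19.50, 45.50, 28.50, 29.50), total = 123.00.
P(next = C | data) = α_{C}/Σα = 0.2317.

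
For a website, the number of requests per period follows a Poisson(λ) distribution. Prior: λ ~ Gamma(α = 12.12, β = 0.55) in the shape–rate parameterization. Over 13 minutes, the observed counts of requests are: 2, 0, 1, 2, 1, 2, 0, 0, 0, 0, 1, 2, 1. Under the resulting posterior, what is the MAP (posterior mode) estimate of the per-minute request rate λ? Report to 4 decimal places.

1.7063

With a Gamma(shape α, rate β) prior, the Poisson likelihood is conjugate: the posterior is Gamma(α + ΣXᵢ, β + n).
Sum of counts S = 12 over n = 13 minutes.
Posterior: Gamma(α+S, β+n) = Gamma(12.12+12, 0.55+13) = Gamma(24.12, 13.55).
Mode of Gamma(α,β) for α≥1 is (α−1)/β = 23.12/13.55 = 1.7063.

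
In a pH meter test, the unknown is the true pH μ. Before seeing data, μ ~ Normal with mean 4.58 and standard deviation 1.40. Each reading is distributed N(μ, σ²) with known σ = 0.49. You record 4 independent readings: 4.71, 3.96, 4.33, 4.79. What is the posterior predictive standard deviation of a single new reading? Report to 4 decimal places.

For Normal data with known variance σ², a Normal(μ₀, σ₀²) prior on μ is conjugate. Posterior precision = 1/σ₀² + n/σ²; posterior mean is the precision-weighted average of μ₀ and x̄.
σ₀² = 1.40² = 1.96, σ² = 0.49² = 0.2401; σ² + n·σ₀² = 0.2401 + 4·1.96 = 8.0801.
Posterior precision = 1/σ₀² + n/σ² = 1/1.96 + 4/0.2401 = (σ² + n·σ₀²)/(σ₀²σ²) = 8.0801/(1.96·0.2401); posterior variance σₙ² = σ₀²σ²/(σ² + n·σ₀²) = 1.96·0.2401/8.0801 = 0.058241.
Predictive variance for one new observation = σₙ² + σ² = 1.96·0.2401/8.0801 + 0.2401 = σ²·(σ₀² + 8.0801)/8.0801 = 0.2401·10.0401/8.0801 = 0.298341; SD = √(0.2401·10.0401/8.0801) = 0.5462.

0.5462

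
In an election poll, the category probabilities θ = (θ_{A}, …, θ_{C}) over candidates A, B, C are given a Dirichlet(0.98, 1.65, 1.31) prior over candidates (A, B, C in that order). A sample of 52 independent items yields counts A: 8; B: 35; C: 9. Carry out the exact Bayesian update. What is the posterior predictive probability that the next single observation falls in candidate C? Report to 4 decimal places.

The Dirichlet prior is conjugate to the Multinomial likelihood: each posterior αⱼ = prior αⱼ + observed count nⱼ.
Posterior concentration: (8.98, 36.65, 10.31), total = 55.94.
P(next = C | data) = α_{C}/Σα = 0.1843.

0.1843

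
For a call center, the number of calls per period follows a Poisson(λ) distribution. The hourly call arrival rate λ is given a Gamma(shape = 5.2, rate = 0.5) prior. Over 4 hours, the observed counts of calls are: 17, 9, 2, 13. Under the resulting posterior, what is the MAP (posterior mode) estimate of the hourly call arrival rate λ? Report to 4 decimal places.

10.0444

With a Gamma(shape α, rate β) prior, the Poisson likelihood is conjugate: the posterior is Gamma(α + ΣXᵢ, β + n).
Sum of counts S = 41 over n = 4 hours.
Posterior: Gamma(α+S, β+n) = Gamma(5.2+41, 0.5+4) = Gamma(46.2, 4.5).
Mode of Gamma(α,β) for α≥1 is (α−1)/β = 45.2/4.5 = 10.0444.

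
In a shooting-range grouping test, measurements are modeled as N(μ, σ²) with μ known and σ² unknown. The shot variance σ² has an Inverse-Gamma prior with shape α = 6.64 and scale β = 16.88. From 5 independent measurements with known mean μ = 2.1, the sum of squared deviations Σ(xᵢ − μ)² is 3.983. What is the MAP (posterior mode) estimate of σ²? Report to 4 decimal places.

With known mean μ and an Inverse-Gamma(α, β) prior on σ², the Normal likelihood is conjugate: posterior is Inv-Gamma(α + n/2, β + Σ(xᵢ−μ)²/2).
Posterior: Inv-Gamma(6.64 + 5/2, 16.88 + 3.983/2) = Inv-Gamma(9.14, 18.8715).
Mode = β/(α+1) = 18.8715/10.14 = 1.8611.

1.8611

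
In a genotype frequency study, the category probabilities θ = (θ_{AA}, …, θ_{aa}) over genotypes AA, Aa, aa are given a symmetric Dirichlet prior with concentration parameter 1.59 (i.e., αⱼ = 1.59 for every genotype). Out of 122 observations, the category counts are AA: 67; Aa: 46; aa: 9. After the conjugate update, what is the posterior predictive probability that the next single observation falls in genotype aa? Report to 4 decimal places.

The Dirichlet prior is conjugate to the Multinomial likelihood: each posterior αⱼ = prior αⱼ + observed count nⱼ.
Posterior concentration: (68.59, 47.59, 10.59), total = 126.77.
P(next = aa | data) = α_{aa}/Σα = 0.0835.

0.0835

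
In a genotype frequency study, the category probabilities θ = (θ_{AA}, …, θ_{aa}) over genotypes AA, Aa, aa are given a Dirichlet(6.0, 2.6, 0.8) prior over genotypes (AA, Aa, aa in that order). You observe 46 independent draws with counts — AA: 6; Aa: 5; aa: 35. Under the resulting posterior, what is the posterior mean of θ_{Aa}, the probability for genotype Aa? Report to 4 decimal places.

0.1372

The Dirichlet prior is conjugate to the Multinomial likelihood: each posterior αⱼ = prior αⱼ + observed count nⱼ.
Posterior concentration: (12.0, 7.6, 35.8), total = 55.4.
E[θ_{Aa}|data] = α_{Aa}/Σα = 7.6/55.4 = 0.1372.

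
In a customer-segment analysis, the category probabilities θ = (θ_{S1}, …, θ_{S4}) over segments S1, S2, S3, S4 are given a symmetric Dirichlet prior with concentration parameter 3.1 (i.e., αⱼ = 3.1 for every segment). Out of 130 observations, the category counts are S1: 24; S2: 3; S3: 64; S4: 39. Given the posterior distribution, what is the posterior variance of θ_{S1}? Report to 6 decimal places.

0.001075

The Dirichlet prior is conjugate to the Multinomial likelihood: each posterior αⱼ = prior αⱼ + observed count nⱼ.
Posterior concentration: (27.1, 6.1, 67.1, 42.1), total = 142.4.
Var[θ_j] = α_j(Σα−α_j)/((Σα)²(Σα+1)) = 27.1·115.3/(142.4²·143.4) = 0.001075.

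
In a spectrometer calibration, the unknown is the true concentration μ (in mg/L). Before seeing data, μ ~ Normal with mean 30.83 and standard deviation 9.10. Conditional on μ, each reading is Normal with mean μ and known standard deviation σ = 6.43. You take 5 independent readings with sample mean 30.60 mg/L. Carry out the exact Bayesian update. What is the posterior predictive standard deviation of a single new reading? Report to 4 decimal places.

6.9902

For Normal data with known variance σ², a Normal(μ₀, σ₀²) prior on μ is conjugate. Posterior precision = 1/σ₀² + n/σ²; posterior mean is the precision-weighted average of μ₀ and x̄.
σ₀² = 9.10² = 82.81, σ² = 6.43² = 41.3449; σ² + n·σ₀² = 41.3449 + 5·82.81 = 455.3949.
Posterior precision = 1/σ₀² + n/σ² = 1/82.81 + 5/41.3449 = (σ² + n·σ₀²)/(σ₀²σ²) = 455.3949/(82.81·41.3449); posterior variance σₙ² = σ₀²σ²/(σ² + n·σ₀²) = 82.81·41.3449/455.3949 = 7.518247.
Predictive variance for one new observation = σₙ² + σ² = 82.81·41.3449/455.3949 + 41.3449 = σ²·(σ₀² + 455.3949)/455.3949 = 41.3449·538.2049/455.3949 = 48.863147; SD = √(41.3449·538.2049/455.3949) = 6.9902.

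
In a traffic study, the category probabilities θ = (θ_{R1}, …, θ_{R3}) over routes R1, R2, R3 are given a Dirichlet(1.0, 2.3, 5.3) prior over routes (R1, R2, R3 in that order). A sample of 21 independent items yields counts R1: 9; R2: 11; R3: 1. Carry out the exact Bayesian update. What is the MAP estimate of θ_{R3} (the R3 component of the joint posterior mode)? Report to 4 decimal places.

The Dirichlet prior is conjugate to the Multinomial likelihood: each posterior αⱼ = prior αⱼ + observed count nⱼ.
Posterior concentration: (10.0, 13.3, 6.3), total = 29.6.
Joint mode component: (α_{R3}−1)/(Σα−K) = 5.3/26.6 = 0.1992.

0.1992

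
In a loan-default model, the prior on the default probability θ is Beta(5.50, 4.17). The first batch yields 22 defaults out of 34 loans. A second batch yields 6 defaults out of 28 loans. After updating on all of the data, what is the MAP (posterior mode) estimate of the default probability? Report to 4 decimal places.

0.4665

The Beta prior is conjugate to a Binomial/Bernoulli likelihood; the update adds successes to α and failures to β.
After batch 1: Beta(5.50+22, 4.17+12) = Beta(27.50, 16.17).
After batch 2: Beta(27.50+6, 16.17+22) = Beta(33.50, 38.17).
Mode of Beta(a,b) for a,b>1 is (a−1)/(a+b−2) = 32.50/69.67 = 0.4665.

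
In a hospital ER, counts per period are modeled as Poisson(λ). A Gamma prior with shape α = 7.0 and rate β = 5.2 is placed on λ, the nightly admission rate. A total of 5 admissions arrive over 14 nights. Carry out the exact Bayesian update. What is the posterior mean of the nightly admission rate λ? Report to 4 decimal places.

0.6250

With a Gamma(shape α, rate β) prior, the Poisson likelihood is conjugate: the posterior is Gamma(α + ΣXᵢ, β + n).
Posterior: Gamma(α+S, β+n) = Gamma(7.0+5, 5.2+14) = Gamma(12.0, 19.2).
Posterior mean = α/β = 12.0/19.2 = 0.6250.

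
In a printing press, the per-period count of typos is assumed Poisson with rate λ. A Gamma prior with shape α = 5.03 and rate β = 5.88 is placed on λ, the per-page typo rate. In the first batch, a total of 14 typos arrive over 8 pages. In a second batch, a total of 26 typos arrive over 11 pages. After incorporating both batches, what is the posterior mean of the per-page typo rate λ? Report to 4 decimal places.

With a Gamma(shape α, rate β) prior, the Poisson likelihood is conjugate: the posterior is Gamma(α + ΣXᵢ, β + n).
After batch 1: Gamma(α+S, β+n) = Gamma(5.03+14, 5.88+8) = Gamma(19.03, 13.88).
After batch 2: Gamma(α+S, β+n) = Gamma(19.03+26, 13.88+11) = Gamma(45.03, 24.88).
Posterior mean = α/β = 45.03/24.88 = 1.8099.

1.8099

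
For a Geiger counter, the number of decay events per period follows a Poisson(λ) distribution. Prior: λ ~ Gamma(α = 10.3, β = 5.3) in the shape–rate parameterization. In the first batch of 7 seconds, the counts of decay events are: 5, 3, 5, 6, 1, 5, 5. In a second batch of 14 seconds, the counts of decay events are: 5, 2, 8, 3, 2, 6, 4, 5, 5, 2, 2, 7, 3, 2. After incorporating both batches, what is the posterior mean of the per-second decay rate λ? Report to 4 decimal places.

With a Gamma(shape α, rate β) prior, the Poisson likelihood is conjugate: the posterior is Gamma(α + ΣXᵢ, β + n).
Batch 1: sum of counts S = 30 over n = 7 seconds.
After batch 1: Gamma(α+S, β+n) = Gamma(10.3+30, 5.3+7) = Gamma(40.3, 12.3).
Batch 2: sum of counts S = 56 over n = 14 seconds.
After batch 2: Gamma(α+S, β+n) = Gamma(40.3+56, 12.3+14) = Gamma(96.3, 26.3).
Posterior mean = α/β = 96.3/26.3 = 3.6616.

3.6616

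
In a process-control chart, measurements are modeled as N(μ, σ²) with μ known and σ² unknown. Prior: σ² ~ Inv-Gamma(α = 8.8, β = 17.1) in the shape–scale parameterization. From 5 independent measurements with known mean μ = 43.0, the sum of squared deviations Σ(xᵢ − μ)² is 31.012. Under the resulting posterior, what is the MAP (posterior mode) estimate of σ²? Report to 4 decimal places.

With known mean μ and an Inverse-Gamma(α, β) prior on σ², the Normal likelihood is conjugate: posterior is Inv-Gamma(α + n/2, β + Σ(xᵢ−μ)²/2).
Posterior: Inv-Gamma(8.8 + 5/2, 17.1 + 31.012/2) = Inv-Gamma(11.30, 32.6060).
Mode = β/(α+1) = 32.6060/12.30 = 2.6509.

2.6509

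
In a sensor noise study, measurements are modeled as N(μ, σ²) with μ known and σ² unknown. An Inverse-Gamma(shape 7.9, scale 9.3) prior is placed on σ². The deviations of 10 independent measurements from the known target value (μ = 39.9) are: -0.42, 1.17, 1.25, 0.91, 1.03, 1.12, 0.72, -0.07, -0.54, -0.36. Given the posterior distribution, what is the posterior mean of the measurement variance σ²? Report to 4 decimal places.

1.0839

With known mean μ and an Inverse-Gamma(α, β) prior on σ², the Normal likelihood is conjugate: posterior is Inv-Gamma(α + n/2, β + Σ(xᵢ−μ)²/2).
Σ(xᵢ−μ)² = (-0.42)² + (1.17)² + (1.25)² + (0.91)² + (1.03)² + (1.12)² + (0.72)² + (-0.07)² + (-0.54)² + (-0.36)² = 7.1957.
Posterior: Inv-Gamma(7.9 + 10/2, 9.3 + 7.1957/2) = Inv-Gamma(12.90, 12.89785).
E[σ²|data] = β/(α−1) = 12.89785/11.90 = 1.0839.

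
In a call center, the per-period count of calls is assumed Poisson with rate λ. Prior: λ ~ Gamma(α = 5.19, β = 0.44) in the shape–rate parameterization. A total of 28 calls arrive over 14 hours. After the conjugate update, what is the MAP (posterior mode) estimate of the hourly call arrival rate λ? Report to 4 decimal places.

2.2292

With a Gamma(shape α, rate β) prior, the Poisson likelihood is conjugate: the posterior is Gamma(α + ΣXᵢ, β + n).
Posterior: Gamma(α+S, β+n) = Gamma(5.19+28, 0.44+14) = Gamma(33.19, 14.44).
Mode of Gamma(α,β) for α≥1 is (α−1)/β = 32.19/14.44 = 2.2292.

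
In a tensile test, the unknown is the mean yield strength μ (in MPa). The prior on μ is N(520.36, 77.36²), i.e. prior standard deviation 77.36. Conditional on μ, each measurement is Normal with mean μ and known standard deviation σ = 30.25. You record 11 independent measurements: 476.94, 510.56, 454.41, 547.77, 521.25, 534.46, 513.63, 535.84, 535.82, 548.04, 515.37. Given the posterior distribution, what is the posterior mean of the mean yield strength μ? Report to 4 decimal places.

For Normal data with known variance σ², a Normal(μ₀, σ₀²) prior on μ is conjugate. Posterior precision = 1/σ₀² + n/σ²; posterior mean is the precision-weighted average of μ₀ and x̄.
Σxᵢ = 476.94 + 510.56 + 454.41 + 547.77 + 521.25 + 534.46 + 513.63 + 535.84 + 535.82 + 548.04 + 515.37 = 5694.09, so n·x̄ = 5694.09.
σ₀² = 77.36² = 5984.5696, σ² = 30.25² = 915.0625; σ² + n·σ₀² = 915.0625 + 11·5984.5696 = 66745.3281.
Posterior mean = (μ₀/σ₀² + n·x̄/σ²)/(1/σ₀² + n/σ²) = (σ²·μ₀ + σ₀²·n·x̄)/(σ² + n·σ₀²) = (915.0625·520.36 + 5984.5696·5694.09)/66745.3281 = 34552839.836164/66745.3281 = 517.6818.

517.6818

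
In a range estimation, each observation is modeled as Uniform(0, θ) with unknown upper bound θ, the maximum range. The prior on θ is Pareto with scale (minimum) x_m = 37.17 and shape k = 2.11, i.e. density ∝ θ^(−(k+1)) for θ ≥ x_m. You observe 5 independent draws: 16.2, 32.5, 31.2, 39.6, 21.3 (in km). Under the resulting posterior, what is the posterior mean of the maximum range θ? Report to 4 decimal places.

46.0812

A Pareto(scale x_m, shape k) prior on the upper bound θ of Uniform(0, θ) is conjugate: posterior is Pareto(max(x_m, max xᵢ), k + n).
Sample maximum = 39.6; prior scale x_m = 37.17 → posterior scale = max = 39.60.
Posterior shape = 2.11 + 5 = 7.11.
E[θ|data] = k·x_m/(k−1) = 7.11·39.60/6.11 = 46.0812.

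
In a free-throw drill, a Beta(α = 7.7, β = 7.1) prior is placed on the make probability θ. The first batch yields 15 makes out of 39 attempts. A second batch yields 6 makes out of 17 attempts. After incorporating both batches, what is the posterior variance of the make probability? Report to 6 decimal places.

0.003357

The Beta prior is conjugate to a Binomial/Bernoulli likelihood; the update adds successes to α and failures to β.
After batch 1: Beta(7.7+15, 7.1+24) = Beta(22.7, 31.1).
After batch 2: Beta(22.7+6, 31.1+11) = Beta(28.7, 42.1).
Var = αβ/((α+β)²(α+β+1)) = 28.7·42.1/(70.8²·71.8) = 0.003357.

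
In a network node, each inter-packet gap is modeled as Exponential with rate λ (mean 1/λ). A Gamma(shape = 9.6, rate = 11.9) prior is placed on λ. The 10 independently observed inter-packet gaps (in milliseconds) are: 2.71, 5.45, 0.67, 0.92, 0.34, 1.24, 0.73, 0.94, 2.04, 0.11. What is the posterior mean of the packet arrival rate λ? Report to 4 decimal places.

With a Gamma(shape α, rate β) prior on the exponential rate λ, the posterior after n observations with total T = Σxᵢ is Gamma(α+n, β+T).
Sum of observations T = 15.15 milliseconds; n = 10.
Posterior: Gamma(9.6+10, 11.9+15.15) = Gamma(19.6, 27.05).
Posterior mean of λ = α/β = 19.6/27.05 = 0.7246.

0.7246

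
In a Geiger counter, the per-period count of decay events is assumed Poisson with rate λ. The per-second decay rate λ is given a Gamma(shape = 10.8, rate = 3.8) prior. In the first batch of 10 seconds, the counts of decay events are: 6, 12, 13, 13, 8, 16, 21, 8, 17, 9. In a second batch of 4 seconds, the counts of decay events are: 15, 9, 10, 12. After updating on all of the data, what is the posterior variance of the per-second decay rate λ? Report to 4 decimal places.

0.5675

With a Gamma(shape α, rate β) prior, the Poisson likelihood is conjugate: the posterior is Gamma(α + ΣXᵢ, β + n).
Batch 1: sum of counts S = 123 over n = 10 seconds.
After batch 1: Gamma(α+S, β+n) = Gamma(10.8+123, 3.8+10) = Gamma(133.8, 13.8).
Batch 2: sum of counts S = 46 over n = 4 seconds.
After batch 2: Gamma(α+S, β+n) = Gamma(133.8+46, 13.8+4) = Gamma(179.8, 17.8).
Var = α/β² = 179.8/17.8² = 0.5675.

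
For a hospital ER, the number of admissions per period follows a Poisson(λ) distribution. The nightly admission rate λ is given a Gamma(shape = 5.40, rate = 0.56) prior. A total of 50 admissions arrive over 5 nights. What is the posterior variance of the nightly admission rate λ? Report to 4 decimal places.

1.7921

With a Gamma(shape α, rate β) prior, the Poisson likelihood is conjugate: the posterior is Gamma(α + ΣXᵢ, β + n).
Posterior: Gamma(α+S, β+n) = Gamma(5.40+50, 0.56+5) = Gamma(55.40, 5.56).
Var = α/β² = 55.40/5.56² = 1.7921.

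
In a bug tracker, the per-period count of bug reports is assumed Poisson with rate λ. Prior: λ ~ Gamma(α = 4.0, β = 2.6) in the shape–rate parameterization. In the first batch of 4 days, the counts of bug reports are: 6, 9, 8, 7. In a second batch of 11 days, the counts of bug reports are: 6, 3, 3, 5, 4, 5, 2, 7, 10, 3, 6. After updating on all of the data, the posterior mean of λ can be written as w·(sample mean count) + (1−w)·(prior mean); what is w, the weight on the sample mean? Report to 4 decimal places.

With a Gamma(shape α, rate β) prior, the Poisson likelihood is conjugate: the posterior is Gamma(α + ΣXᵢ, β + n).
Total number of days: n = 4 + 11 = 15.
Posterior mean = (α₀+S)/(β₀+n) = [n/(β₀+n)]·(S/n) + [β₀/(β₀+n)]·(α₀/β₀), so only n and β₀ enter the weight.
Weight on data w = n/(β₀+n) = 15/(2.6+15) = 15/17.6 = 0.8523.

0.8523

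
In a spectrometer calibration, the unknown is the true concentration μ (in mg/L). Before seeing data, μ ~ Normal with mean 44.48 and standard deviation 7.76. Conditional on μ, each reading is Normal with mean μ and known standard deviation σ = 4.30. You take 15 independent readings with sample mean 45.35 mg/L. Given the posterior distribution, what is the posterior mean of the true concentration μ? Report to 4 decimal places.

45.3325

For Normal data with known variance σ², a Normal(μ₀, σ₀²) prior on μ is conjugate. Posterior precision = 1/σ₀² + n/σ²; posterior mean is the precision-weighted average of μ₀ and x̄.
n·x̄ = 15·45.35 = 680.25.
σ₀² = 7.76² = 60.2176, σ² = 4.30² = 18.49; σ² + n·σ₀² = 18.49 + 15·60.2176 = 921.754.
Posterior mean = (μ₀/σ₀² + n·x̄/σ²)/(1/σ₀² + n/σ²) = (σ²·μ₀ + σ₀²·n·x̄)/(σ² + n·σ₀²) = (18.49·44.48 + 60.2176·680.25)/921.754 = 41785.4576/921.754 = 45.3325.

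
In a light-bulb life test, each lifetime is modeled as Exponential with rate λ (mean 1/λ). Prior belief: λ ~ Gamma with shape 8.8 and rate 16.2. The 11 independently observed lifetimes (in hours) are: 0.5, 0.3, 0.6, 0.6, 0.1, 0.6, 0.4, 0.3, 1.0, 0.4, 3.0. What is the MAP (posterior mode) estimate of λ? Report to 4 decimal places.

0.7833

With a Gamma(shape α, rate β) prior on the exponential rate λ, the posterior after n observations with total T = Σxᵢ is Gamma(α+n, β+T).
Sum of observations T = 7.8 hours; n = 11.
Posterior: Gamma(8.8+11, 16.2+7.8) = Gamma(19.8, 24.0).
Mode = (α−1)/β = 0.7833.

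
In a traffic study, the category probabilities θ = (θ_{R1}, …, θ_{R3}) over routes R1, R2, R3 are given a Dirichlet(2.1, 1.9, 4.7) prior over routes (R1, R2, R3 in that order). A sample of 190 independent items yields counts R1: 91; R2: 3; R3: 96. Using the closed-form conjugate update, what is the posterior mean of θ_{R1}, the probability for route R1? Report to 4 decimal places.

0.4685

The Dirichlet prior is conjugate to the Multinomial likelihood: each posterior αⱼ = prior αⱼ + observed count nⱼ.
Posterior concentration: (93.1, 4.9, 100.7), total = 198.7.
E[θ_{R1}|data] = α_{R1}/Σα = 93.1/198.7 = 0.4685.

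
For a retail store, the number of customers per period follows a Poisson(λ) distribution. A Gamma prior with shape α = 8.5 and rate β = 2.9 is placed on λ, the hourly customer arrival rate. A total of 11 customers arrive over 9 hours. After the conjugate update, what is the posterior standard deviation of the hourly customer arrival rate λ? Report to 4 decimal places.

0.3711

With a Gamma(shape α, rate β) prior, the Poisson likelihood is conjugate: the posterior is Gamma(α + ΣXᵢ, β + n).
Posterior: Gamma(α+S, β+n) = Gamma(8.5+11, 2.9+9) = Gamma(19.5, 11.9).
SD = √α/β = √19.5/11.9 = 0.3711.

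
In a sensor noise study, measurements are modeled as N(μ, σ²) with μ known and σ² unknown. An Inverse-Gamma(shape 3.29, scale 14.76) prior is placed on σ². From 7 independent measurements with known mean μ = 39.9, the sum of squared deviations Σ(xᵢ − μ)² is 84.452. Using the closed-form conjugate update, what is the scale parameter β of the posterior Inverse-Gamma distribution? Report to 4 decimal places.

With known mean μ and an Inverse-Gamma(α, β) prior on σ², the Normal likelihood is conjugate: posterior is Inv-Gamma(α + n/2, β + Σ(xᵢ−μ)²/2).
Posterior: Inv-Gamma(3.29 + 7/2, 14.76 + 84.452/2) = Inv-Gamma(6.79, 56.9860).
Posterior β = 56.9860.

56.9860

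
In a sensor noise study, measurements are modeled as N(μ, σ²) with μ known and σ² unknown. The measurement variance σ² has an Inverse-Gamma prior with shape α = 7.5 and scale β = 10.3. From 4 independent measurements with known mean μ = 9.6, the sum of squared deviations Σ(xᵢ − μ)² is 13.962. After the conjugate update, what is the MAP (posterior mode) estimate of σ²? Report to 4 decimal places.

With known mean μ and an Inverse-Gamma(α, β) prior on σ², the Normal likelihood is conjugate: posterior is Inv-Gamma(α + n/2, β + Σ(xᵢ−μ)²/2).
Posterior: Inv-Gamma(7.5 + 4/2, 10.3 + 13.962/2) = Inv-Gamma(9.50, 17.2810).
Mode = β/(α+1) = 17.2810/10.50 = 1.6458.

1.6458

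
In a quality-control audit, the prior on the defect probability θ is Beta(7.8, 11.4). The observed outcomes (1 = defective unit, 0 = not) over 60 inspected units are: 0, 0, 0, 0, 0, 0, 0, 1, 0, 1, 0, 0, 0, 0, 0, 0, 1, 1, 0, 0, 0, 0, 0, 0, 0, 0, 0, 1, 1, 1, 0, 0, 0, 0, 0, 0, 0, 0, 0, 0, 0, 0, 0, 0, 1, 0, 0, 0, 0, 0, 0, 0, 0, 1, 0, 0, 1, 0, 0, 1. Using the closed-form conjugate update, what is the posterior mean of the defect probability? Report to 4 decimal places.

The Beta prior is conjugate to a Binomial/Bernoulli likelihood; the update adds successes to α and failures to β.
Posterior: Beta(α+k, β+n−k) = Beta(7.8+11, 11.4+49) = Beta(18.8, 60.4).
Posterior mean = α/(α+β) = 18.8/79.2 = 0.2374.

0.2374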